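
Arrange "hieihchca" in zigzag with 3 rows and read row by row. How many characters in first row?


Zigzag "hieihchca" into 3 rows:
Placing characters:
  'h' => row 0
  'i' => row 1
  'e' => row 2
  'i' => row 1
  'h' => row 0
  'c' => row 1
  'h' => row 2
  'c' => row 1
  'a' => row 0
Rows:
  Row 0: "hha"
  Row 1: "iicc"
  Row 2: "eh"
First row length: 3

3


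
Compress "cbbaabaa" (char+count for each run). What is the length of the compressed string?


Input: cbbaabaa
Runs:
  'c' x 1 => "c1"
  'b' x 2 => "b2"
  'a' x 2 => "a2"
  'b' x 1 => "b1"
  'a' x 2 => "a2"
Compressed: "c1b2a2b1a2"
Compressed length: 10

10


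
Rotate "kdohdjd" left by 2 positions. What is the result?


Input: "kdohdjd", rotate left by 2
First 2 characters: "kd"
Remaining characters: "ohdjd"
Concatenate remaining + first: "ohdjd" + "kd" = "ohdjdkd"

ohdjdkd


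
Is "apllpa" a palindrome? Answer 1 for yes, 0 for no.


Input: apllpa
Reversed: apllpa
  Compare pos 0 ('a') with pos 5 ('a'): match
  Compare pos 1 ('p') with pos 4 ('p'): match
  Compare pos 2 ('l') with pos 3 ('l'): match
Result: palindrome

1


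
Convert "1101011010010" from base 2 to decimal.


Input: "1101011010010" in base 2
Positional expansion:
  Digit '1' (value 1) x 2^12 = 4096
  Digit '1' (value 1) x 2^11 = 2048
  Digit '0' (value 0) x 2^10 = 0
  Digit '1' (value 1) x 2^9 = 512
  Digit '0' (value 0) x 2^8 = 0
  Digit '1' (value 1) x 2^7 = 128
  Digit '1' (value 1) x 2^6 = 64
  Digit '0' (value 0) x 2^5 = 0
  Digit '1' (value 1) x 2^4 = 16
  Digit '0' (value 0) x 2^3 = 0
  Digit '0' (value 0) x 2^2 = 0
  Digit '1' (value 1) x 2^1 = 2
  Digit '0' (value 0) x 2^0 = 0
Sum = 6866

6866


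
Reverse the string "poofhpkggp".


Input: poofhpkggp
Reading characters right to left:
  Position 9: 'p'
  Position 8: 'g'
  Position 7: 'g'
  Position 6: 'k'
  Position 5: 'p'
  Position 4: 'h'
  Position 3: 'f'
  Position 2: 'o'
  Position 1: 'o'
  Position 0: 'p'
Reversed: pggkphfoop

pggkphfoop


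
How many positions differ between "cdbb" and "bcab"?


Comparing "cdbb" and "bcab" position by position:
  Position 0: 'c' vs 'b' => DIFFER
  Position 1: 'd' vs 'c' => DIFFER
  Position 2: 'b' vs 'a' => DIFFER
  Position 3: 'b' vs 'b' => same
Positions that differ: 3

3


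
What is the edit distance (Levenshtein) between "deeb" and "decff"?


Computing edit distance: "deeb" -> "decff"
DP table:
           d    e    c    f    f
      0    1    2    3    4    5
  d   1    0    1    2    3    4
  e   2    1    0    1    2    3
  e   3    2    1    1    2    3
  b   4    3    2    2    2    3
Edit distance = dp[4][5] = 3

3


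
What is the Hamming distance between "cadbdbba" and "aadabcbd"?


Comparing "cadbdbba" and "aadabcbd" position by position:
  Position 0: 'c' vs 'a' => differ
  Position 1: 'a' vs 'a' => same
  Position 2: 'd' vs 'd' => same
  Position 3: 'b' vs 'a' => differ
  Position 4: 'd' vs 'b' => differ
  Position 5: 'b' vs 'c' => differ
  Position 6: 'b' vs 'b' => same
  Position 7: 'a' vs 'd' => differ
Total differences (Hamming distance): 5

5


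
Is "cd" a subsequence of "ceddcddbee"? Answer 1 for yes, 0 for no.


Check if "cd" is a subsequence of "ceddcddbee"
Greedy scan:
  Position 0 ('c'): matches sub[0] = 'c'
  Position 1 ('e'): no match needed
  Position 2 ('d'): matches sub[1] = 'd'
  Position 3 ('d'): no match needed
  Position 4 ('c'): no match needed
  Position 5 ('d'): no match needed
  Position 6 ('d'): no match needed
  Position 7 ('b'): no match needed
  Position 8 ('e'): no match needed
  Position 9 ('e'): no match needed
All 2 characters matched => is a subsequence

1


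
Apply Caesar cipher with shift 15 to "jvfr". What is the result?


Caesar cipher: shift "jvfr" by 15
  'j' (pos 9) + 15 = pos 24 = 'y'
  'v' (pos 21) + 15 = pos 10 = 'k'
  'f' (pos 5) + 15 = pos 20 = 'u'
  'r' (pos 17) + 15 = pos 6 = 'g'
Result: ykug

ykug


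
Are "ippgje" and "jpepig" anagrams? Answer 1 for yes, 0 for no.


Strings: "ippgje", "jpepig"
Sorted first:  egijpp
Sorted second: egijpp
Sorted forms match => anagrams

1


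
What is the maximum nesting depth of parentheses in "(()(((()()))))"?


Input: "(()(((()()))))"
Tracking depth:
  Position 0 '(': depth becomes 1
  Position 1 '(': depth becomes 2
  Position 2 ')': depth becomes 1
  Position 3 '(': depth becomes 2
  Position 4 '(': depth becomes 3
  Position 5 '(': depth becomes 4
  Position 6 '(': depth becomes 5
  Position 7 ')': depth becomes 4
  Position 8 '(': depth becomes 5
  Position 9 ')': depth becomes 4
  Position 10 ')': depth becomes 3
  Position 11 ')': depth becomes 2
  Position 12 ')': depth becomes 1
  Position 13 ')': depth becomes 0
Maximum depth reached: 5

5


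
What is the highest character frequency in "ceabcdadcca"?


Input: ceabcdadcca
Character counts:
  'a': 3
  'b': 1
  'c': 4
  'd': 2
  'e': 1
Maximum frequency: 4

4


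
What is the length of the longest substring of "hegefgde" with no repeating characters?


Input: "hegefgde"
Sliding window (track last position of each char):
  Position 0 ('h'): window [0,0] length 1 -- new best
  Position 1 ('e'): window [0,1] length 2 -- new best
  Position 2 ('g'): window [0,2] length 3 -- new best
  Position 3 ('e'): repeat (last at 1), move window start to 2
  Position 3 ('e'): window [2,3] length 2
  Position 4 ('f'): window [2,4] length 3
  Position 5 ('g'): repeat (last at 2), move window start to 3
  Position 5 ('g'): window [3,5] length 3
  Position 6 ('d'): window [3,6] length 4 -- new best
  Position 7 ('e'): repeat (last at 3), move window start to 4
  Position 7 ('e'): window [4,7] length 4
Longest substring with no repeats: "efgd" with length 4

4


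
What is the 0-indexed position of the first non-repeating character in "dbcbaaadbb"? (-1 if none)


Input: dbcbaaadbb
Character frequencies:
  'a': 3
  'b': 4
  'c': 1
  'd': 2
Scanning left to right for freq == 1:
  Position 0 ('d'): freq=2, skip
  Position 1 ('b'): freq=4, skip
  Position 2 ('c'): unique! => answer = 2

2


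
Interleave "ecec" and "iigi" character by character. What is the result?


Interleaving "ecec" and "iigi":
  Position 0: 'e' from first, 'i' from second => "ei"
  Position 1: 'c' from first, 'i' from second => "ci"
  Position 2: 'e' from first, 'g' from second => "eg"
  Position 3: 'c' from first, 'i' from second => "ci"
Result: eiciegci

eiciegci


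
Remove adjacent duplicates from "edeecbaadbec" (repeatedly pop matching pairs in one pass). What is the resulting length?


Input: edeecbaadbec
Stack-based adjacent duplicate removal:
  Read 'e': push. Stack: e
  Read 'd': push. Stack: ed
  Read 'e': push. Stack: ede
  Read 'e': matches stack top 'e' => pop. Stack: ed
  Read 'c': push. Stack: edc
  Read 'b': push. Stack: edcb
  Read 'a': push. Stack: edcba
  Read 'a': matches stack top 'a' => pop. Stack: edcb
  Read 'd': push. Stack: edcbd
  Read 'b': push. Stack: edcbdb
  Read 'e': push. Stack: edcbdbe
  Read 'c': push. Stack: edcbdbec
Final stack: "edcbdbec" (length 8)

8


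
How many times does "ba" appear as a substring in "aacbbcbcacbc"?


Searching for "ba" in "aacbbcbcacbc"
Scanning each position:
  Position 0: "aa" => no
  Position 1: "ac" => no
  Position 2: "cb" => no
  Position 3: "bb" => no
  Position 4: "bc" => no
  Position 5: "cb" => no
  Position 6: "bc" => no
  Position 7: "ca" => no
  Position 8: "ac" => no
  Position 9: "cb" => no
  Position 10: "bc" => no
Total occurrences: 0

0


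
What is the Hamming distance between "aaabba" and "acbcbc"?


Comparing "aaabba" and "acbcbc" position by position:
  Position 0: 'a' vs 'a' => same
  Position 1: 'a' vs 'c' => differ
  Position 2: 'a' vs 'b' => differ
  Position 3: 'b' vs 'c' => differ
  Position 4: 'b' vs 'b' => same
  Position 5: 'a' vs 'c' => differ
Total differences (Hamming distance): 4

4


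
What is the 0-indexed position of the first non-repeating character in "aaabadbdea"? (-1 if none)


Input: aaabadbdea
Character frequencies:
  'a': 5
  'b': 2
  'd': 2
  'e': 1
Scanning left to right for freq == 1:
  Position 0 ('a'): freq=5, skip
  Position 1 ('a'): freq=5, skip
  Position 2 ('a'): freq=5, skip
  Position 3 ('b'): freq=2, skip
  Position 4 ('a'): freq=5, skip
  Position 5 ('d'): freq=2, skip
  Position 6 ('b'): freq=2, skip
  Position 7 ('d'): freq=2, skip
  Position 8 ('e'): unique! => answer = 8

8


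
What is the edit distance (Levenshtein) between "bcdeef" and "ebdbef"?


Computing edit distance: "bcdeef" -> "ebdbef"
DP table:
           e    b    d    b    e    f
      0    1    2    3    4    5    6
  b   1    1    1    2    3    4    5
  c   2    2    2    2    3    4    5
  d   3    3    3    2    3    4    5
  e   4    3    4    3    3    3    4
  e   5    4    4    4    4    3    4
  f   6    5    5    5    5    4    3
Edit distance = dp[6][6] = 3

3


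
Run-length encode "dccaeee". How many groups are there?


Input: dccaeee
Scanning for consecutive runs:
  Group 1: 'd' x 1 (positions 0-0)
  Group 2: 'c' x 2 (positions 1-2)
  Group 3: 'a' x 1 (positions 3-3)
  Group 4: 'e' x 3 (positions 4-6)
Total groups: 4

4


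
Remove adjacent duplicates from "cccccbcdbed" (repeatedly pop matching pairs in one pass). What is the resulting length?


Input: cccccbcdbed
Stack-based adjacent duplicate removal:
  Read 'c': push. Stack: c
  Read 'c': matches stack top 'c' => pop. Stack: (empty)
  Read 'c': push. Stack: c
  Read 'c': matches stack top 'c' => pop. Stack: (empty)
  Read 'c': push. Stack: c
  Read 'b': push. Stack: cb
  Read 'c': push. Stack: cbc
  Read 'd': push. Stack: cbcd
  Read 'b': push. Stack: cbcdb
  Read 'e': push. Stack: cbcdbe
  Read 'd': push. Stack: cbcdbed
Final stack: "cbcdbed" (length 7)

7


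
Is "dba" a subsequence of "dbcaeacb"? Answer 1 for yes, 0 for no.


Check if "dba" is a subsequence of "dbcaeacb"
Greedy scan:
  Position 0 ('d'): matches sub[0] = 'd'
  Position 1 ('b'): matches sub[1] = 'b'
  Position 2 ('c'): no match needed
  Position 3 ('a'): matches sub[2] = 'a'
  Position 4 ('e'): no match needed
  Position 5 ('a'): no match needed
  Position 6 ('c'): no match needed
  Position 7 ('b'): no match needed
All 3 characters matched => is a subsequence

1


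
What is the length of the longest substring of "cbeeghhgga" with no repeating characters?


Input: "cbeeghhgga"
Sliding window (track last position of each char):
  Position 0 ('c'): window [0,0] length 1 -- new best
  Position 1 ('b'): window [0,1] length 2 -- new best
  Position 2 ('e'): window [0,2] length 3 -- new best
  Position 3 ('e'): repeat (last at 2), move window start to 3
  Position 3 ('e'): window [3,3] length 1
  Position 4 ('g'): window [3,4] length 2
  Position 5 ('h'): window [3,5] length 3
  Position 6 ('h'): repeat (last at 5), move window start to 6
  Position 6 ('h'): window [6,6] length 1
  Position 7 ('g'): window [6,7] length 2
  Position 8 ('g'): repeat (last at 7), move window start to 8
  Position 8 ('g'): window [8,8] length 1
  Position 9 ('a'): window [8,9] length 2
Longest substring with no repeats: "cbe" with length 3

3


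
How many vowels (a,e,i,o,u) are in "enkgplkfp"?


Input: enkgplkfp
Checking each character:
  'e' at position 0: vowel (running total: 1)
  'n' at position 1: consonant
  'k' at position 2: consonant
  'g' at position 3: consonant
  'p' at position 4: consonant
  'l' at position 5: consonant
  'k' at position 6: consonant
  'f' at position 7: consonant
  'p' at position 8: consonant
Total vowels: 1

1


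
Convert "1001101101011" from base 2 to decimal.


Input: "1001101101011" in base 2
Positional expansion:
  Digit '1' (value 1) x 2^12 = 4096
  Digit '0' (value 0) x 2^11 = 0
  Digit '0' (value 0) x 2^10 = 0
  Digit '1' (value 1) x 2^9 = 512
  Digit '1' (value 1) x 2^8 = 256
  Digit '0' (value 0) x 2^7 = 0
  Digit '1' (value 1) x 2^6 = 64
  Digit '1' (value 1) x 2^5 = 32
  Digit '0' (value 0) x 2^4 = 0
  Digit '1' (value 1) x 2^3 = 8
  Digit '0' (value 0) x 2^2 = 0
  Digit '1' (value 1) x 2^1 = 2
  Digit '1' (value 1) x 2^0 = 1
Sum = 4971

4971


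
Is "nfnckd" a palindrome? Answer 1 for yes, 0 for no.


Input: nfnckd
Reversed: dkcnfn
  Compare pos 0 ('n') with pos 5 ('d'): MISMATCH
  Compare pos 1 ('f') with pos 4 ('k'): MISMATCH
  Compare pos 2 ('n') with pos 3 ('c'): MISMATCH
Result: not a palindrome

0


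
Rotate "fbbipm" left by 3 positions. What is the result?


Input: "fbbipm", rotate left by 3
First 3 characters: "fbb"
Remaining characters: "ipm"
Concatenate remaining + first: "ipm" + "fbb" = "ipmfbb"

ipmfbb


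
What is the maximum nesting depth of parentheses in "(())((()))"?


Input: "(())((()))"
Tracking depth:
  Position 0 '(': depth becomes 1
  Position 1 '(': depth becomes 2
  Position 2 ')': depth becomes 1
  Position 3 ')': depth becomes 0
  Position 4 '(': depth becomes 1
  Position 5 '(': depth becomes 2
  Position 6 '(': depth becomes 3
  Position 7 ')': depth becomes 2
  Position 8 ')': depth becomes 1
  Position 9 ')': depth becomes 0
Maximum depth reached: 3

3


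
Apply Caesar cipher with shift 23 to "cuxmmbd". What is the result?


Caesar cipher: shift "cuxmmbd" by 23
  'c' (pos 2) + 23 = pos 25 = 'z'
  'u' (pos 20) + 23 = pos 17 = 'r'
  'x' (pos 23) + 23 = pos 20 = 'u'
  'm' (pos 12) + 23 = pos 9 = 'j'
  'm' (pos 12) + 23 = pos 9 = 'j'
  'b' (pos 1) + 23 = pos 24 = 'y'
  'd' (pos 3) + 23 = pos 0 = 'a'
Result: zrujjya

zrujjya


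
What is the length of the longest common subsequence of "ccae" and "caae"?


LCS of "ccae" and "caae"
DP table:
           c    a    a    e
      0    0    0    0    0
  c   0    1    1    1    1
  c   0    1    1    1    1
  a   0    1    2    2    2
  e   0    1    2    2    3
LCS length = dp[4][4] = 3

3


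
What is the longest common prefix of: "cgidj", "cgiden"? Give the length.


Words: cgidj, cgiden
  Position 0: all 'c' => match
  Position 1: all 'g' => match
  Position 2: all 'i' => match
  Position 3: all 'd' => match
  Position 4: ('j', 'e') => mismatch, stop
LCP = "cgid" (length 4)

4


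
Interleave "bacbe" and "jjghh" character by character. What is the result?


Interleaving "bacbe" and "jjghh":
  Position 0: 'b' from first, 'j' from second => "bj"
  Position 1: 'a' from first, 'j' from second => "aj"
  Position 2: 'c' from first, 'g' from second => "cg"
  Position 3: 'b' from first, 'h' from second => "bh"
  Position 4: 'e' from first, 'h' from second => "eh"
Result: bjajcgbheh

bjajcgbheh


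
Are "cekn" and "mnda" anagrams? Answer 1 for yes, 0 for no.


Strings: "cekn", "mnda"
Sorted first:  cekn
Sorted second: admn
Differ at position 0: 'c' vs 'a' => not anagrams

0


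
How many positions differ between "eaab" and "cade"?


Comparing "eaab" and "cade" position by position:
  Position 0: 'e' vs 'c' => DIFFER
  Position 1: 'a' vs 'a' => same
  Position 2: 'a' vs 'd' => DIFFER
  Position 3: 'b' vs 'e' => DIFFER
Positions that differ: 3

3


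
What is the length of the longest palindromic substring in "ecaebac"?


Input: "ecaebac"
Checking substrings for palindromes:
  No multi-char palindromic substrings found
Longest palindromic substring: "e" with length 1

1


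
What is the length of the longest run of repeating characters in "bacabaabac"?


Input: "bacabaabac"
Scanning for longest run:
  Position 1 ('a'): new char, reset run to 1
  Position 2 ('c'): new char, reset run to 1
  Position 3 ('a'): new char, reset run to 1
  Position 4 ('b'): new char, reset run to 1
  Position 5 ('a'): new char, reset run to 1
  Position 6 ('a'): continues run of 'a', length=2
  Position 7 ('b'): new char, reset run to 1
  Position 8 ('a'): new char, reset run to 1
  Position 9 ('c'): new char, reset run to 1
Longest run: 'a' with length 2

2


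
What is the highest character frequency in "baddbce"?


Input: baddbce
Character counts:
  'a': 1
  'b': 2
  'c': 1
  'd': 2
  'e': 1
Maximum frequency: 2

2


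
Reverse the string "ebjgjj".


Input: ebjgjj
Reading characters right to left:
  Position 5: 'j'
  Position 4: 'j'
  Position 3: 'g'
  Position 2: 'j'
  Position 1: 'b'
  Position 0: 'e'
Reversed: jjgjbe

jjgjbe


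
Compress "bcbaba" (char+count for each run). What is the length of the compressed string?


Input: bcbaba
Runs:
  'b' x 1 => "b1"
  'c' x 1 => "c1"
  'b' x 1 => "b1"
  'a' x 1 => "a1"
  'b' x 1 => "b1"
  'a' x 1 => "a1"
Compressed: "b1c1b1a1b1a1"
Compressed length: 12

12


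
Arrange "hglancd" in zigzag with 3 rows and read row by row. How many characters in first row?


Zigzag "hglancd" into 3 rows:
Placing characters:
  'h' => row 0
  'g' => row 1
  'l' => row 2
  'a' => row 1
  'n' => row 0
  'c' => row 1
  'd' => row 2
Rows:
  Row 0: "hn"
  Row 1: "gac"
  Row 2: "ld"
First row length: 2

2


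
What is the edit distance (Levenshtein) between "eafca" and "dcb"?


Computing edit distance: "eafca" -> "dcb"
DP table:
           d    c    b
      0    1    2    3
  e   1    1    2    3
  a   2    2    2    3
  f   3    3    3    3
  c   4    4    3    4
  a   5    5    4    4
Edit distance = dp[5][3] = 4

4


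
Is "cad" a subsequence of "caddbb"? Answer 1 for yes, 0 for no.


Check if "cad" is a subsequence of "caddbb"
Greedy scan:
  Position 0 ('c'): matches sub[0] = 'c'
  Position 1 ('a'): matches sub[1] = 'a'
  Position 2 ('d'): matches sub[2] = 'd'
  Position 3 ('d'): no match needed
  Position 4 ('b'): no match needed
  Position 5 ('b'): no match needed
All 3 characters matched => is a subsequence

1


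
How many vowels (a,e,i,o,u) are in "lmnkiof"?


Input: lmnkiof
Checking each character:
  'l' at position 0: consonant
  'm' at position 1: consonant
  'n' at position 2: consonant
  'k' at position 3: consonant
  'i' at position 4: vowel (running total: 1)
  'o' at position 5: vowel (running total: 2)
  'f' at position 6: consonant
Total vowels: 2

2


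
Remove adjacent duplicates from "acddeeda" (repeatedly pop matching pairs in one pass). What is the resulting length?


Input: acddeeda
Stack-based adjacent duplicate removal:
  Read 'a': push. Stack: a
  Read 'c': push. Stack: ac
  Read 'd': push. Stack: acd
  Read 'd': matches stack top 'd' => pop. Stack: ac
  Read 'e': push. Stack: ace
  Read 'e': matches stack top 'e' => pop. Stack: ac
  Read 'd': push. Stack: acd
  Read 'a': push. Stack: acda
Final stack: "acda" (length 4)

4


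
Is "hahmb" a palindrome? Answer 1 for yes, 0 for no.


Input: hahmb
Reversed: bmhah
  Compare pos 0 ('h') with pos 4 ('b'): MISMATCH
  Compare pos 1 ('a') with pos 3 ('m'): MISMATCH
Result: not a palindrome

0


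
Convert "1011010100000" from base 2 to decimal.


Input: "1011010100000" in base 2
Positional expansion:
  Digit '1' (value 1) x 2^12 = 4096
  Digit '0' (value 0) x 2^11 = 0
  Digit '1' (value 1) x 2^10 = 1024
  Digit '1' (value 1) x 2^9 = 512
  Digit '0' (value 0) x 2^8 = 0
  Digit '1' (value 1) x 2^7 = 128
  Digit '0' (value 0) x 2^6 = 0
  Digit '1' (value 1) x 2^5 = 32
  Digit '0' (value 0) x 2^4 = 0
  Digit '0' (value 0) x 2^3 = 0
  Digit '0' (value 0) x 2^2 = 0
  Digit '0' (value 0) x 2^1 = 0
  Digit '0' (value 0) x 2^0 = 0
Sum = 5792

5792


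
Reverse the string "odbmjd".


Input: odbmjd
Reading characters right to left:
  Position 5: 'd'
  Position 4: 'j'
  Position 3: 'm'
  Position 2: 'b'
  Position 1: 'd'
  Position 0: 'o'
Reversed: djmbdo

djmbdo


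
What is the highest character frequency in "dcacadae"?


Input: dcacadae
Character counts:
  'a': 3
  'c': 2
  'd': 2
  'e': 1
Maximum frequency: 3

3


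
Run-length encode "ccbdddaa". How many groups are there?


Input: ccbdddaa
Scanning for consecutive runs:
  Group 1: 'c' x 2 (positions 0-1)
  Group 2: 'b' x 1 (positions 2-2)
  Group 3: 'd' x 3 (positions 3-5)
  Group 4: 'a' x 2 (positions 6-7)
Total groups: 4

4


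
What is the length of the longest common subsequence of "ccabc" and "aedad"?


LCS of "ccabc" and "aedad"
DP table:
           a    e    d    a    d
      0    0    0    0    0    0
  c   0    0    0    0    0    0
  c   0    0    0    0    0    0
  a   0    1    1    1    1    1
  b   0    1    1    1    1    1
  c   0    1    1    1    1    1
LCS length = dp[5][5] = 1

1


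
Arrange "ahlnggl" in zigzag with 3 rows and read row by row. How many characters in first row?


Zigzag "ahlnggl" into 3 rows:
Placing characters:
  'a' => row 0
  'h' => row 1
  'l' => row 2
  'n' => row 1
  'g' => row 0
  'g' => row 1
  'l' => row 2
Rows:
  Row 0: "ag"
  Row 1: "hng"
  Row 2: "ll"
First row length: 2

2


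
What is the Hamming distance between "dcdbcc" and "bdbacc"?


Comparing "dcdbcc" and "bdbacc" position by position:
  Position 0: 'd' vs 'b' => differ
  Position 1: 'c' vs 'd' => differ
  Position 2: 'd' vs 'b' => differ
  Position 3: 'b' vs 'a' => differ
  Position 4: 'c' vs 'c' => same
  Position 5: 'c' vs 'c' => same
Total differences (Hamming distance): 4

4


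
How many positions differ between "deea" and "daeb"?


Comparing "deea" and "daeb" position by position:
  Position 0: 'd' vs 'd' => same
  Position 1: 'e' vs 'a' => DIFFER
  Position 2: 'e' vs 'e' => same
  Position 3: 'a' vs 'b' => DIFFER
Positions that differ: 2

2


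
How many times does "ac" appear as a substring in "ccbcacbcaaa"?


Searching for "ac" in "ccbcacbcaaa"
Scanning each position:
  Position 0: "cc" => no
  Position 1: "cb" => no
  Position 2: "bc" => no
  Position 3: "ca" => no
  Position 4: "ac" => MATCH
  Position 5: "cb" => no
  Position 6: "bc" => no
  Position 7: "ca" => no
  Position 8: "aa" => no
  Position 9: "aa" => no
Total occurrences: 1

1


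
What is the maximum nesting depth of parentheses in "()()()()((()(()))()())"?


Input: "()()()()((()(()))()())"
Tracking depth:
  Position 0 '(': depth becomes 1
  Position 1 ')': depth becomes 0
  Position 2 '(': depth becomes 1
  Position 3 ')': depth becomes 0
  Position 4 '(': depth becomes 1
  Position 5 ')': depth becomes 0
  Position 6 '(': depth becomes 1
  Position 7 ')': depth becomes 0
  Position 8 '(': depth becomes 1
  Position 9 '(': depth becomes 2
  Position 10 '(': depth becomes 3
  Position 11 ')': depth becomes 2
  Position 12 '(': depth becomes 3
  Position 13 '(': depth becomes 4
  Position 14 ')': depth becomes 3
  Position 15 ')': depth becomes 2
  Position 16 ')': depth becomes 1
  Position 17 '(': depth becomes 2
  Position 18 ')': depth becomes 1
  Position 19 '(': depth becomes 2
  Position 20 ')': depth becomes 1
  Position 21 ')': depth becomes 0
Maximum depth reached: 4

4


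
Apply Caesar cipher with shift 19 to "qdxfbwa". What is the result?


Caesar cipher: shift "qdxfbwa" by 19
  'q' (pos 16) + 19 = pos 9 = 'j'
  'd' (pos 3) + 19 = pos 22 = 'w'
  'x' (pos 23) + 19 = pos 16 = 'q'
  'f' (pos 5) + 19 = pos 24 = 'y'
  'b' (pos 1) + 19 = pos 20 = 'u'
  'w' (pos 22) + 19 = pos 15 = 'p'
  'a' (pos 0) + 19 = pos 19 = 't'
Result: jwqyupt

jwqyupt


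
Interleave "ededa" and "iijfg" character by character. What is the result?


Interleaving "ededa" and "iijfg":
  Position 0: 'e' from first, 'i' from second => "ei"
  Position 1: 'd' from first, 'i' from second => "di"
  Position 2: 'e' from first, 'j' from second => "ej"
  Position 3: 'd' from first, 'f' from second => "df"
  Position 4: 'a' from first, 'g' from second => "ag"
Result: eidiejdfag

eidiejdfag


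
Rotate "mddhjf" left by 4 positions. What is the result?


Input: "mddhjf", rotate left by 4
First 4 characters: "mddh"
Remaining characters: "jf"
Concatenate remaining + first: "jf" + "mddh" = "jfmddh"

jfmddh


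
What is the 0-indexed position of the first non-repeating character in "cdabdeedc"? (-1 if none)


Input: cdabdeedc
Character frequencies:
  'a': 1
  'b': 1
  'c': 2
  'd': 3
  'e': 2
Scanning left to right for freq == 1:
  Position 0 ('c'): freq=2, skip
  Position 1 ('d'): freq=3, skip
  Position 2 ('a'): unique! => answer = 2

2


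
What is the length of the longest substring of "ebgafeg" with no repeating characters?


Input: "ebgafeg"
Sliding window (track last position of each char):
  Position 0 ('e'): window [0,0] length 1 -- new best
  Position 1 ('b'): window [0,1] length 2 -- new best
  Position 2 ('g'): window [0,2] length 3 -- new best
  Position 3 ('a'): window [0,3] length 4 -- new best
  Position 4 ('f'): window [0,4] length 5 -- new best
  Position 5 ('e'): repeat (last at 0), move window start to 1
  Position 5 ('e'): window [1,5] length 5
  Position 6 ('g'): repeat (last at 2), move window start to 3
  Position 6 ('g'): window [3,6] length 4
Longest substring with no repeats: "ebgaf" with length 5

5


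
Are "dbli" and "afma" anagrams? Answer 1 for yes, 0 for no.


Strings: "dbli", "afma"
Sorted first:  bdil
Sorted second: aafm
Differ at position 0: 'b' vs 'a' => not anagrams

0


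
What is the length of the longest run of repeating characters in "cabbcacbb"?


Input: "cabbcacbb"
Scanning for longest run:
  Position 1 ('a'): new char, reset run to 1
  Position 2 ('b'): new char, reset run to 1
  Position 3 ('b'): continues run of 'b', length=2
  Position 4 ('c'): new char, reset run to 1
  Position 5 ('a'): new char, reset run to 1
  Position 6 ('c'): new char, reset run to 1
  Position 7 ('b'): new char, reset run to 1
  Position 8 ('b'): continues run of 'b', length=2
Longest run: 'b' with length 2

2


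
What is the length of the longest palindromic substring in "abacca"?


Input: "abacca"
Checking substrings for palindromes:
  [2:6] "acca" (len 4) => palindrome
  [0:3] "aba" (len 3) => palindrome
  [3:5] "cc" (len 2) => palindrome
Longest palindromic substring: "acca" with length 4

4


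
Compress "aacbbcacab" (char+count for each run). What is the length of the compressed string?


Input: aacbbcacab
Runs:
  'a' x 2 => "a2"
  'c' x 1 => "c1"
  'b' x 2 => "b2"
  'c' x 1 => "c1"
  'a' x 1 => "a1"
  'c' x 1 => "c1"
  'a' x 1 => "a1"
  'b' x 1 => "b1"
Compressed: "a2c1b2c1a1c1a1b1"
Compressed length: 16

16


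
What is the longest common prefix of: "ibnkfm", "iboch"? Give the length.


Words: ibnkfm, iboch
  Position 0: all 'i' => match
  Position 1: all 'b' => match
  Position 2: ('n', 'o') => mismatch, stop
LCP = "ib" (length 2)

2


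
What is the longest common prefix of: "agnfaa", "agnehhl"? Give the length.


Words: agnfaa, agnehhl
  Position 0: all 'a' => match
  Position 1: all 'g' => match
  Position 2: all 'n' => match
  Position 3: ('f', 'e') => mismatch, stop
LCP = "agn" (length 3)

3


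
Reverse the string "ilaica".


Input: ilaica
Reading characters right to left:
  Position 5: 'a'
  Position 4: 'c'
  Position 3: 'i'
  Position 2: 'a'
  Position 1: 'l'
  Position 0: 'i'
Reversed: aciali

aciali


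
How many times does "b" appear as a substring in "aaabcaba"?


Searching for "b" in "aaabcaba"
Scanning each position:
  Position 0: "a" => no
  Position 1: "a" => no
  Position 2: "a" => no
  Position 3: "b" => MATCH
  Position 4: "c" => no
  Position 5: "a" => no
  Position 6: "b" => MATCH
  Position 7: "a" => no
Total occurrences: 2

2


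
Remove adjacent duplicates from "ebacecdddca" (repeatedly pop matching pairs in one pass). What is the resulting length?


Input: ebacecdddca
Stack-based adjacent duplicate removal:
  Read 'e': push. Stack: e
  Read 'b': push. Stack: eb
  Read 'a': push. Stack: eba
  Read 'c': push. Stack: ebac
  Read 'e': push. Stack: ebace
  Read 'c': push. Stack: ebacec
  Read 'd': push. Stack: ebacecd
  Read 'd': matches stack top 'd' => pop. Stack: ebacec
  Read 'd': push. Stack: ebacecd
  Read 'c': push. Stack: ebacecdc
  Read 'a': push. Stack: ebacecdca
Final stack: "ebacecdca" (length 9)

9


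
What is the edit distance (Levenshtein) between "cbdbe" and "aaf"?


Computing edit distance: "cbdbe" -> "aaf"
DP table:
           a    a    f
      0    1    2    3
  c   1    1    2    3
  b   2    2    2    3
  d   3    3    3    3
  b   4    4    4    4
  e   5    5    5    5
Edit distance = dp[5][3] = 5

5


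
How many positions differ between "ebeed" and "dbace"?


Comparing "ebeed" and "dbace" position by position:
  Position 0: 'e' vs 'd' => DIFFER
  Position 1: 'b' vs 'b' => same
  Position 2: 'e' vs 'a' => DIFFER
  Position 3: 'e' vs 'c' => DIFFER
  Position 4: 'd' vs 'e' => DIFFER
Positions that differ: 4

4


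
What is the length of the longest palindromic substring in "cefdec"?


Input: "cefdec"
Checking substrings for palindromes:
  No multi-char palindromic substrings found
Longest palindromic substring: "c" with length 1

1


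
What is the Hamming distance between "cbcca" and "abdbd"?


Comparing "cbcca" and "abdbd" position by position:
  Position 0: 'c' vs 'a' => differ
  Position 1: 'b' vs 'b' => same
  Position 2: 'c' vs 'd' => differ
  Position 3: 'c' vs 'b' => differ
  Position 4: 'a' vs 'd' => differ
Total differences (Hamming distance): 4

4


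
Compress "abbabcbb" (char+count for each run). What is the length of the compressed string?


Input: abbabcbb
Runs:
  'a' x 1 => "a1"
  'b' x 2 => "b2"
  'a' x 1 => "a1"
  'b' x 1 => "b1"
  'c' x 1 => "c1"
  'b' x 2 => "b2"
Compressed: "a1b2a1b1c1b2"
Compressed length: 12

12


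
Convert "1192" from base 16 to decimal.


Input: "1192" in base 16
Positional expansion:
  Digit '1' (value 1) x 16^3 = 4096
  Digit '1' (value 1) x 16^2 = 256
  Digit '9' (value 9) x 16^1 = 144
  Digit '2' (value 2) x 16^0 = 2
Sum = 4498

4498


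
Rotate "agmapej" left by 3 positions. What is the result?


Input: "agmapej", rotate left by 3
First 3 characters: "agm"
Remaining characters: "apej"
Concatenate remaining + first: "apej" + "agm" = "apejagm"

apejagm


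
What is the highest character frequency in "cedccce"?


Input: cedccce
Character counts:
  'c': 4
  'd': 1
  'e': 2
Maximum frequency: 4

4


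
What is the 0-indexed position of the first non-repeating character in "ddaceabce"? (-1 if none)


Input: ddaceabce
Character frequencies:
  'a': 2
  'b': 1
  'c': 2
  'd': 2
  'e': 2
Scanning left to right for freq == 1:
  Position 0 ('d'): freq=2, skip
  Position 1 ('d'): freq=2, skip
  Position 2 ('a'): freq=2, skip
  Position 3 ('c'): freq=2, skip
  Position 4 ('e'): freq=2, skip
  Position 5 ('a'): freq=2, skip
  Position 6 ('b'): unique! => answer = 6

6


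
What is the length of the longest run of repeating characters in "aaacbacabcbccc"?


Input: "aaacbacabcbccc"
Scanning for longest run:
  Position 1 ('a'): continues run of 'a', length=2
  Position 2 ('a'): continues run of 'a', length=3
  Position 3 ('c'): new char, reset run to 1
  Position 4 ('b'): new char, reset run to 1
  Position 5 ('a'): new char, reset run to 1
  Position 6 ('c'): new char, reset run to 1
  Position 7 ('a'): new char, reset run to 1
  Position 8 ('b'): new char, reset run to 1
  Position 9 ('c'): new char, reset run to 1
  Position 10 ('b'): new char, reset run to 1
  Position 11 ('c'): new char, reset run to 1
  Position 12 ('c'): continues run of 'c', length=2
  Position 13 ('c'): continues run of 'c', length=3
Longest run: 'a' with length 3

3


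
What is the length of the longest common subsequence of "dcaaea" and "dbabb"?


LCS of "dcaaea" and "dbabb"
DP table:
           d    b    a    b    b
      0    0    0    0    0    0
  d   0    1    1    1    1    1
  c   0    1    1    1    1    1
  a   0    1    1    2    2    2
  a   0    1    1    2    2    2
  e   0    1    1    2    2    2
  a   0    1    1    2    2    2
LCS length = dp[6][5] = 2

2


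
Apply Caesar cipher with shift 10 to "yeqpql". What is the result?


Caesar cipher: shift "yeqpql" by 10
  'y' (pos 24) + 10 = pos 8 = 'i'
  'e' (pos 4) + 10 = pos 14 = 'o'
  'q' (pos 16) + 10 = pos 0 = 'a'
  'p' (pos 15) + 10 = pos 25 = 'z'
  'q' (pos 16) + 10 = pos 0 = 'a'
  'l' (pos 11) + 10 = pos 21 = 'v'
Result: ioazav

ioazav


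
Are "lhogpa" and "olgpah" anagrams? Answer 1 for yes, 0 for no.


Strings: "lhogpa", "olgpah"
Sorted first:  aghlop
Sorted second: aghlop
Sorted forms match => anagrams

1


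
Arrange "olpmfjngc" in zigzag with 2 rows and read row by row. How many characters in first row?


Zigzag "olpmfjngc" into 2 rows:
Placing characters:
  'o' => row 0
  'l' => row 1
  'p' => row 0
  'm' => row 1
  'f' => row 0
  'j' => row 1
  'n' => row 0
  'g' => row 1
  'c' => row 0
Rows:
  Row 0: "opfnc"
  Row 1: "lmjg"
First row length: 5

5


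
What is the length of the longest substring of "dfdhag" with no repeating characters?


Input: "dfdhag"
Sliding window (track last position of each char):
  Position 0 ('d'): window [0,0] length 1 -- new best
  Position 1 ('f'): window [0,1] length 2 -- new best
  Position 2 ('d'): repeat (last at 0), move window start to 1
  Position 2 ('d'): window [1,2] length 2
  Position 3 ('h'): window [1,3] length 3 -- new best
  Position 4 ('a'): window [1,4] length 4 -- new best
  Position 5 ('g'): window [1,5] length 5 -- new best
Longest substring with no repeats: "fdhag" with length 5

5


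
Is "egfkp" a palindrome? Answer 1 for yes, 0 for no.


Input: egfkp
Reversed: pkfge
  Compare pos 0 ('e') with pos 4 ('p'): MISMATCH
  Compare pos 1 ('g') with pos 3 ('k'): MISMATCH
Result: not a palindrome

0


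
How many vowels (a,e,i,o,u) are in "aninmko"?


Input: aninmko
Checking each character:
  'a' at position 0: vowel (running total: 1)
  'n' at position 1: consonant
  'i' at position 2: vowel (running total: 2)
  'n' at position 3: consonant
  'm' at position 4: consonant
  'k' at position 5: consonant
  'o' at position 6: vowel (running total: 3)
Total vowels: 3

3


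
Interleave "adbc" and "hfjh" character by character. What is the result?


Interleaving "adbc" and "hfjh":
  Position 0: 'a' from first, 'h' from second => "ah"
  Position 1: 'd' from first, 'f' from second => "df"
  Position 2: 'b' from first, 'j' from second => "bj"
  Position 3: 'c' from first, 'h' from second => "ch"
Result: ahdfbjch

ahdfbjch


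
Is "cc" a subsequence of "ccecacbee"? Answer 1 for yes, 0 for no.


Check if "cc" is a subsequence of "ccecacbee"
Greedy scan:
  Position 0 ('c'): matches sub[0] = 'c'
  Position 1 ('c'): matches sub[1] = 'c'
  Position 2 ('e'): no match needed
  Position 3 ('c'): no match needed
  Position 4 ('a'): no match needed
  Position 5 ('c'): no match needed
  Position 6 ('b'): no match needed
  Position 7 ('e'): no match needed
  Position 8 ('e'): no match needed
All 2 characters matched => is a subsequence

1


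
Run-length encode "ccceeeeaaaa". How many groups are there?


Input: ccceeeeaaaa
Scanning for consecutive runs:
  Group 1: 'c' x 3 (positions 0-2)
  Group 2: 'e' x 4 (positions 3-6)
  Group 3: 'a' x 4 (positions 7-10)
Total groups: 3

3


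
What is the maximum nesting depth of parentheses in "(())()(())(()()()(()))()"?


Input: "(())()(())(()()()(()))()"
Tracking depth:
  Position 0 '(': depth becomes 1
  Position 1 '(': depth becomes 2
  Position 2 ')': depth becomes 1
  Position 3 ')': depth becomes 0
  Position 4 '(': depth becomes 1
  Position 5 ')': depth becomes 0
  Position 6 '(': depth becomes 1
  Position 7 '(': depth becomes 2
  Position 8 ')': depth becomes 1
  Position 9 ')': depth becomes 0
  Position 10 '(': depth becomes 1
  Position 11 '(': depth becomes 2
  Position 12 ')': depth becomes 1
  Position 13 '(': depth becomes 2
  Position 14 ')': depth becomes 1
  Position 15 '(': depth becomes 2
  Position 16 ')': depth becomes 1
  Position 17 '(': depth becomes 2
  Position 18 '(': depth becomes 3
  Position 19 ')': depth becomes 2
  Position 20 ')': depth becomes 1
  Position 21 ')': depth becomes 0
  Position 22 '(': depth becomes 1
  Position 23 ')': depth becomes 0
Maximum depth reached: 3

3


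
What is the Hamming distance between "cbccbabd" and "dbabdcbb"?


Comparing "cbccbabd" and "dbabdcbb" position by position:
  Position 0: 'c' vs 'd' => differ
  Position 1: 'b' vs 'b' => same
  Position 2: 'c' vs 'a' => differ
  Position 3: 'c' vs 'b' => differ
  Position 4: 'b' vs 'd' => differ
  Position 5: 'a' vs 'c' => differ
  Position 6: 'b' vs 'b' => same
  Position 7: 'd' vs 'b' => differ
Total differences (Hamming distance): 6

6


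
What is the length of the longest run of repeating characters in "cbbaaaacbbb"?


Input: "cbbaaaacbbb"
Scanning for longest run:
  Position 1 ('b'): new char, reset run to 1
  Position 2 ('b'): continues run of 'b', length=2
  Position 3 ('a'): new char, reset run to 1
  Position 4 ('a'): continues run of 'a', length=2
  Position 5 ('a'): continues run of 'a', length=3
  Position 6 ('a'): continues run of 'a', length=4
  Position 7 ('c'): new char, reset run to 1
  Position 8 ('b'): new char, reset run to 1
  Position 9 ('b'): continues run of 'b', length=2
  Position 10 ('b'): continues run of 'b', length=3
Longest run: 'a' with length 4

4


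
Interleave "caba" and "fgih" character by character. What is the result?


Interleaving "caba" and "fgih":
  Position 0: 'c' from first, 'f' from second => "cf"
  Position 1: 'a' from first, 'g' from second => "ag"
  Position 2: 'b' from first, 'i' from second => "bi"
  Position 3: 'a' from first, 'h' from second => "ah"
Result: cfagbiah

cfagbiah


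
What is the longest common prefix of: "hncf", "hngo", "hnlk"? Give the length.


Words: hncf, hngo, hnlk
  Position 0: all 'h' => match
  Position 1: all 'n' => match
  Position 2: ('c', 'g', 'l') => mismatch, stop
LCP = "hn" (length 2)

2


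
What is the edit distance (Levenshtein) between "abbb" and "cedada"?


Computing edit distance: "abbb" -> "cedada"
DP table:
           c    e    d    a    d    a
      0    1    2    3    4    5    6
  a   1    1    2    3    3    4    5
  b   2    2    2    3    4    4    5
  b   3    3    3    3    4    5    5
  b   4    4    4    4    4    5    6
Edit distance = dp[4][6] = 6

6


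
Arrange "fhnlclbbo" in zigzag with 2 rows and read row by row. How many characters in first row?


Zigzag "fhnlclbbo" into 2 rows:
Placing characters:
  'f' => row 0
  'h' => row 1
  'n' => row 0
  'l' => row 1
  'c' => row 0
  'l' => row 1
  'b' => row 0
  'b' => row 1
  'o' => row 0
Rows:
  Row 0: "fncbo"
  Row 1: "hllb"
First row length: 5

5


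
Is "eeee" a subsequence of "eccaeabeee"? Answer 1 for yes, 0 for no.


Check if "eeee" is a subsequence of "eccaeabeee"
Greedy scan:
  Position 0 ('e'): matches sub[0] = 'e'
  Position 1 ('c'): no match needed
  Position 2 ('c'): no match needed
  Position 3 ('a'): no match needed
  Position 4 ('e'): matches sub[1] = 'e'
  Position 5 ('a'): no match needed
  Position 6 ('b'): no match needed
  Position 7 ('e'): matches sub[2] = 'e'
  Position 8 ('e'): matches sub[3] = 'e'
  Position 9 ('e'): no match needed
All 4 characters matched => is a subsequence

1


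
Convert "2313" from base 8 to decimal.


Input: "2313" in base 8
Positional expansion:
  Digit '2' (value 2) x 8^3 = 1024
  Digit '3' (value 3) x 8^2 = 192
  Digit '1' (value 1) x 8^1 = 8
  Digit '3' (value 3) x 8^0 = 3
Sum = 1227

1227


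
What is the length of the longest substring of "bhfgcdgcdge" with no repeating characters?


Input: "bhfgcdgcdge"
Sliding window (track last position of each char):
  Position 0 ('b'): window [0,0] length 1 -- new best
  Position 1 ('h'): window [0,1] length 2 -- new best
  Position 2 ('f'): window [0,2] length 3 -- new best
  Position 3 ('g'): window [0,3] length 4 -- new best
  Position 4 ('c'): window [0,4] length 5 -- new best
  Position 5 ('d'): window [0,5] length 6 -- new best
  Position 6 ('g'): repeat (last at 3), move window start to 4
  Position 6 ('g'): window [4,6] length 3
  Position 7 ('c'): repeat (last at 4), move window start to 5
  Position 7 ('c'): window [5,7] length 3
  Position 8 ('d'): repeat (last at 5), move window start to 6
  Position 8 ('d'): window [6,8] length 3
  Position 9 ('g'): repeat (last at 6), move window start to 7
  Position 9 ('g'): window [7,9] length 3
  Position 10 ('e'): window [7,10] length 4
Longest substring with no repeats: "bhfgcd" with length 6

6


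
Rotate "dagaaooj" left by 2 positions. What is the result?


Input: "dagaaooj", rotate left by 2
First 2 characters: "da"
Remaining characters: "gaaooj"
Concatenate remaining + first: "gaaooj" + "da" = "gaaoojda"

gaaoojda
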